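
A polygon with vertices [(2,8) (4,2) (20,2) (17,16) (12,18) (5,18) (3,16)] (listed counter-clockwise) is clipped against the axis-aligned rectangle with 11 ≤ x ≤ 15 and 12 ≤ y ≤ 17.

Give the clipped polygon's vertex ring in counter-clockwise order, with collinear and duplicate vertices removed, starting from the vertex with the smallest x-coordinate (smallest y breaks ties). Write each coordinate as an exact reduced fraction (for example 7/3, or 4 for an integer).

1. After x ≥ 11: [(11,2) (20,2) (17,16) (12,18) (11,18)]
2. After x ≤ 15: [(11,2) (15,2) (15,84/5) (12,18) (11,18)]
3. After y ≥ 12: [(11,12) (15,12) (15,84/5) (12,18) (11,18)]
4. After y ≤ 17: [(11,17) (11,12) (15,12) (15,84/5) (29/2,17)]
5. Canonical ring: [(11,12) (15,12) (15,84/5) (29/2,17) (11,17)]

Clipped polygon: [(11,12) (15,12) (15,84/5) (29/2,17) (11,17)]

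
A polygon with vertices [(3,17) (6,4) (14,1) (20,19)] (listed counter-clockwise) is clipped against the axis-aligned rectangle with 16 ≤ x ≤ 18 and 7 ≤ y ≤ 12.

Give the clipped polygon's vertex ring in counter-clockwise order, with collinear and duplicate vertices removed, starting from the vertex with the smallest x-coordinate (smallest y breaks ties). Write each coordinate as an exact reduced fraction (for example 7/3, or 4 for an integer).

1. After x ≥ 16: [(16,315/17) (16,7) (20,19)]
2. After x ≤ 18: [(18,319/17) (16,315/17) (16,7) (18,13)]
3. After y ≥ 7: [(18,319/17) (16,315/17) (16,7) (18,13)]
4. After y ≤ 12: [(16,12) (16,7) (53/3,12)]
5. Canonical ring: [(16,7) (53/3,12) (16,12)]

Clipped polygon: [(16,7) (53/3,12) (16,12)]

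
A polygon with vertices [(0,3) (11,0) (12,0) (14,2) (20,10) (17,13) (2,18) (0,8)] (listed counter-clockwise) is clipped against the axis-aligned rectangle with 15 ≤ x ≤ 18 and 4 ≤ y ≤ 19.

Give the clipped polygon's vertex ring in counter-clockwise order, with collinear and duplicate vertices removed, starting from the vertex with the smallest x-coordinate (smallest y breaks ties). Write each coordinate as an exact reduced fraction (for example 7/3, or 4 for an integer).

Clipped polygon: [(15,4) (31/2,4) (18,22/3) (18,12) (17,13) (15,41/3)]

1. After x ≥ 15: [(15,10/3) (20,10) (17,13) (15,41/3)]
2. After x ≤ 18: [(15,10/3) (18,22/3) (18,12) (17,13) (15,41/3)]
3. After y ≥ 4: [(15,4) (31/2,4) (18,22/3) (18,12) (17,13) (15,41/3)]
4. After y ≤ 19: [(15,4) (31/2,4) (18,22/3) (18,12) (17,13) (15,41/3)]
5. Canonical ring: [(15,4) (31/2,4) (18,22/3) (18,12) (17,13) (15,41/3)]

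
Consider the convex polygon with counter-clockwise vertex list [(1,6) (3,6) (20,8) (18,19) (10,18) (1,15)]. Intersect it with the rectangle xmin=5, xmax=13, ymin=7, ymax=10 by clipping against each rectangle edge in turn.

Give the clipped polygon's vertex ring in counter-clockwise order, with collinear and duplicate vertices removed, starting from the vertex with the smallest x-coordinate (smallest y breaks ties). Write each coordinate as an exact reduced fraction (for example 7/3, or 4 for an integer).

1. After x ≥ 5: [(5,106/17) (20,8) (18,19) (10,18) (5,49/3)]
2. After x ≤ 13: [(5,106/17) (13,122/17) (13,147/8) (10,18) (5,49/3)]
3. After y ≥ 7: [(5,7) (23/2,7) (13,122/17) (13,147/8) (10,18) (5,49/3)]
4. After y ≤ 10: [(5,10) (5,7) (23/2,7) (13,122/17) (13,10)]
5. Canonical ring: [(5,7) (23/2,7) (13,122/17) (13,10) (5,10)]

Clipped polygon: [(5,7) (23/2,7) (13,122/17) (13,10) (5,10)]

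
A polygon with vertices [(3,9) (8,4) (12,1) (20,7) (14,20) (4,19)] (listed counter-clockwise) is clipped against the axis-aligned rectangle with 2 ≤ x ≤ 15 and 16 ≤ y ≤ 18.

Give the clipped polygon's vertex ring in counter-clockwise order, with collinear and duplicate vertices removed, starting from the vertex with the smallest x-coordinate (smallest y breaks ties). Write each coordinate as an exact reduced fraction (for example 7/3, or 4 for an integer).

1. After x ≥ 2: [(3,9) (8,4) (12,1) (20,7) (14,20) (4,19)]
2. After x ≤ 15: [(3,9) (8,4) (12,1) (15,13/4) (15,107/6) (14,20) (4,19)]
3. After y ≥ 16: [(37/10,16) (15,16) (15,107/6) (14,20) (4,19)]
4. After y ≤ 18: [(39/10,18) (37/10,16) (15,16) (15,107/6) (194/13,18)]
5. Canonical ring: [(37/10,16) (15,16) (15,107/6) (194/13,18) (39/10,18)]

Clipped polygon: [(37/10,16) (15,16) (15,107/6) (194/13,18) (39/10,18)]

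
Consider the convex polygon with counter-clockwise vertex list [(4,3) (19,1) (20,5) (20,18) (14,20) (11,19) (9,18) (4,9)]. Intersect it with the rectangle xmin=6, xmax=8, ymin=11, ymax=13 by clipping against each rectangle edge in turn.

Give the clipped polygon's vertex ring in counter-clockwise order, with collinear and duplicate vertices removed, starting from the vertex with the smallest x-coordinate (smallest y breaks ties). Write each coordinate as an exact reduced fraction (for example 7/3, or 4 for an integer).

Clipped polygon: [(6,11) (8,11) (8,13) (56/9,13) (6,63/5)]

1. After x ≥ 6: [(6,41/15) (19,1) (20,5) (20,18) (14,20) (11,19) (9,18) (6,63/5)]
2. After x ≤ 8: [(6,41/15) (8,37/15) (8,81/5) (6,63/5)]
3. After y ≥ 11: [(6,11) (8,11) (8,81/5) (6,63/5)]
4. After y ≤ 13: [(6,11) (8,11) (8,13) (56/9,13) (6,63/5)]
5. Canonical ring: [(6,11) (8,11) (8,13) (56/9,13) (6,63/5)]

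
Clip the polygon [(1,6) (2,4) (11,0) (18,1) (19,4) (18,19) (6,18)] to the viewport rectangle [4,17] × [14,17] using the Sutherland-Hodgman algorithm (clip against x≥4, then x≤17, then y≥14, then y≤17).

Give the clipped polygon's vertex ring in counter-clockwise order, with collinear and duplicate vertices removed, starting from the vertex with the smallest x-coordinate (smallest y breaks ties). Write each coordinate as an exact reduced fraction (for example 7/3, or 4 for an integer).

Clipped polygon: [(13/3,14) (17,14) (17,17) (67/12,17)]

1. After x ≥ 4: [(4,66/5) (4,28/9) (11,0) (18,1) (19,4) (18,19) (6,18)]
2. After x ≤ 17: [(4,66/5) (4,28/9) (11,0) (17,6/7) (17,227/12) (6,18)]
3. After y ≥ 14: [(13/3,14) (17,14) (17,227/12) (6,18)]
4. After y ≤ 17: [(67/12,17) (13/3,14) (17,14) (17,17)]
5. Canonical ring: [(13/3,14) (17,14) (17,17) (67/12,17)]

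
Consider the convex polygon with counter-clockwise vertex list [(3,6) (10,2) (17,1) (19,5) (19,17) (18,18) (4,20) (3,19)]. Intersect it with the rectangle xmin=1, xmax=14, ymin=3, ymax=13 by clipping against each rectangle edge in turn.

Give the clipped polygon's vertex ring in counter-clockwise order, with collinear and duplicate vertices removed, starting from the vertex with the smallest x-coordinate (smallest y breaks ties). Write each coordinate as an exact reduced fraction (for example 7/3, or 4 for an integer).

1. After x ≥ 1: [(3,6) (10,2) (17,1) (19,5) (19,17) (18,18) (4,20) (3,19)]
2. After x ≤ 14: [(3,6) (10,2) (14,10/7) (14,130/7) (4,20) (3,19)]
3. After y ≥ 3: [(3,6) (33/4,3) (14,3) (14,130/7) (4,20) (3,19)]
4. After y ≤ 13: [(3,13) (3,6) (33/4,3) (14,3) (14,13)]
5. Canonical ring: [(3,6) (33/4,3) (14,3) (14,13) (3,13)]

Clipped polygon: [(3,6) (33/4,3) (14,3) (14,13) (3,13)]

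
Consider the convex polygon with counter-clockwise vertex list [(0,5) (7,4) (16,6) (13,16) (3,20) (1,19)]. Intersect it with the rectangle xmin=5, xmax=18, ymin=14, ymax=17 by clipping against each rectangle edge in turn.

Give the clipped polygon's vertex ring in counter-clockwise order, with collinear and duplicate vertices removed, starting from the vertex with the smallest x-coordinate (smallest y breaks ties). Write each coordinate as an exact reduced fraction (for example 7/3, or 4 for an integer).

Clipped polygon: [(5,14) (68/5,14) (13,16) (21/2,17) (5,17)]

1. After x ≥ 5: [(5,30/7) (7,4) (16,6) (13,16) (5,96/5)]
2. After x ≤ 18: [(5,30/7) (7,4) (16,6) (13,16) (5,96/5)]
3. After y ≥ 14: [(5,14) (68/5,14) (13,16) (5,96/5)]
4. After y ≤ 17: [(5,17) (5,14) (68/5,14) (13,16) (21/2,17)]
5. Canonical ring: [(5,14) (68/5,14) (13,16) (21/2,17) (5,17)]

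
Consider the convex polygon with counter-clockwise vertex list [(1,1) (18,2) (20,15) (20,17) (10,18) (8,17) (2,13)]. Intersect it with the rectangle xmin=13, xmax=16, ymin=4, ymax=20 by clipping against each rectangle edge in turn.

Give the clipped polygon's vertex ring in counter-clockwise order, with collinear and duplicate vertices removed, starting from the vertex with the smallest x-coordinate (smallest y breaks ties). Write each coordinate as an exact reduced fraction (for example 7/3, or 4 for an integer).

Clipped polygon: [(13,4) (16,4) (16,87/5) (13,177/10)]

1. After x ≥ 13: [(13,29/17) (18,2) (20,15) (20,17) (13,177/10)]
2. After x ≤ 16: [(13,29/17) (16,32/17) (16,87/5) (13,177/10)]
3. After y ≥ 4: [(13,4) (16,4) (16,87/5) (13,177/10)]
4. After y ≤ 20: [(13,4) (16,4) (16,87/5) (13,177/10)]
5. Canonical ring: [(13,4) (16,4) (16,87/5) (13,177/10)]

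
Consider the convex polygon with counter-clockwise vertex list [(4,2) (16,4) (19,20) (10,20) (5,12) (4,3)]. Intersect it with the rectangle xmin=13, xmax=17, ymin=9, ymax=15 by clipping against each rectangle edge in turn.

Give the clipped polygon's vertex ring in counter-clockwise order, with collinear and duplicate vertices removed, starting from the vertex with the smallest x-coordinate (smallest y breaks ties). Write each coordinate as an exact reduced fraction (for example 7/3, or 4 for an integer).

Clipped polygon: [(13,9) (271/16,9) (17,28/3) (17,15) (13,15)]

1. After x ≥ 13: [(13,7/2) (16,4) (19,20) (13,20)]
2. After x ≤ 17: [(13,7/2) (16,4) (17,28/3) (17,20) (13,20)]
3. After y ≥ 9: [(13,9) (271/16,9) (17,28/3) (17,20) (13,20)]
4. After y ≤ 15: [(13,15) (13,9) (271/16,9) (17,28/3) (17,15)]
5. Canonical ring: [(13,9) (271/16,9) (17,28/3) (17,15) (13,15)]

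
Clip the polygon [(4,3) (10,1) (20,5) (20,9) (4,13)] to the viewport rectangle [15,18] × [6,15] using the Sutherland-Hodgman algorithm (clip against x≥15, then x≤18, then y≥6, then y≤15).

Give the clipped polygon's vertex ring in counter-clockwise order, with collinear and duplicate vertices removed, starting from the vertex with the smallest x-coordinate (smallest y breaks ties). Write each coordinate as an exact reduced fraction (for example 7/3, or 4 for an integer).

1. After x ≥ 15: [(15,3) (20,5) (20,9) (15,41/4)]
2. After x ≤ 18: [(15,3) (18,21/5) (18,19/2) (15,41/4)]
3. After y ≥ 6: [(15,6) (18,6) (18,19/2) (15,41/4)]
4. After y ≤ 15: [(15,6) (18,6) (18,19/2) (15,41/4)]
5. Canonical ring: [(15,6) (18,6) (18,19/2) (15,41/4)]

Clipped polygon: [(15,6) (18,6) (18,19/2) (15,41/4)]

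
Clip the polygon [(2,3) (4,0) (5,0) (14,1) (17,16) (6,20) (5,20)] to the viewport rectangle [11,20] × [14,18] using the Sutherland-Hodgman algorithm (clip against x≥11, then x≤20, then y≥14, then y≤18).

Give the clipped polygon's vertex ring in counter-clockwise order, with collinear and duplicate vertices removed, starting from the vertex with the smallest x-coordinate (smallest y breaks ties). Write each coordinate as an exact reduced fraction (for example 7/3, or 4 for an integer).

1. After x ≥ 11: [(11,2/3) (14,1) (17,16) (11,200/11)]
2. After x ≤ 20: [(11,2/3) (14,1) (17,16) (11,200/11)]
3. After y ≥ 14: [(11,14) (83/5,14) (17,16) (11,200/11)]
4. After y ≤ 18: [(11,18) (11,14) (83/5,14) (17,16) (23/2,18)]
5. Canonical ring: [(11,14) (83/5,14) (17,16) (23/2,18) (11,18)]

Clipped polygon: [(11,14) (83/5,14) (17,16) (23/2,18) (11,18)]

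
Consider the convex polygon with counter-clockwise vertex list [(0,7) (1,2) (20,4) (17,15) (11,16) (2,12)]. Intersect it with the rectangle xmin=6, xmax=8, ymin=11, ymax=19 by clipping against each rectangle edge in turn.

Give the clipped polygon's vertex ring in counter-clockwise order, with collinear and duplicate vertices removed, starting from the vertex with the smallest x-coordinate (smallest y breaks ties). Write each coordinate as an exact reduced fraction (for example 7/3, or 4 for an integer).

Clipped polygon: [(6,11) (8,11) (8,44/3) (6,124/9)]

1. After x ≥ 6: [(6,48/19) (20,4) (17,15) (11,16) (6,124/9)]
2. After x ≤ 8: [(6,48/19) (8,52/19) (8,44/3) (6,124/9)]
3. After y ≥ 11: [(6,11) (8,11) (8,44/3) (6,124/9)]
4. After y ≤ 19: [(6,11) (8,11) (8,44/3) (6,124/9)]
5. Canonical ring: [(6,11) (8,11) (8,44/3) (6,124/9)]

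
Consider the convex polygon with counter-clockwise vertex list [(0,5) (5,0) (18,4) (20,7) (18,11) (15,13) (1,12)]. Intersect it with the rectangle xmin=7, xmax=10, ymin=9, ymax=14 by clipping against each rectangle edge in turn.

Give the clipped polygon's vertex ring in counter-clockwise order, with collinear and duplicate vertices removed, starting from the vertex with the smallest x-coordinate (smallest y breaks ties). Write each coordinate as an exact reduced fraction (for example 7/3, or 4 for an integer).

1. After x ≥ 7: [(7,8/13) (18,4) (20,7) (18,11) (15,13) (7,87/7)]
2. After x ≤ 10: [(7,8/13) (10,20/13) (10,177/14) (7,87/7)]
3. After y ≥ 9: [(7,9) (10,9) (10,177/14) (7,87/7)]
4. After y ≤ 14: [(7,9) (10,9) (10,177/14) (7,87/7)]
5. Canonical ring: [(7,9) (10,9) (10,177/14) (7,87/7)]

Clipped polygon: [(7,9) (10,9) (10,177/14) (7,87/7)]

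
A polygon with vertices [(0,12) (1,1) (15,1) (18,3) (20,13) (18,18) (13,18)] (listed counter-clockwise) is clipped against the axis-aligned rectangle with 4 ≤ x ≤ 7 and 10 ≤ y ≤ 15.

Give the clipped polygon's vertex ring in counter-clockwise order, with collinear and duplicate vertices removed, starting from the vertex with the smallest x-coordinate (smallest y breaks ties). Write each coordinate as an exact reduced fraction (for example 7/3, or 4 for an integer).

1. After x ≥ 4: [(4,180/13) (4,1) (15,1) (18,3) (20,13) (18,18) (13,18)]
2. After x ≤ 7: [(7,198/13) (4,180/13) (4,1) (7,1)]
3. After y ≥ 10: [(7,10) (7,198/13) (4,180/13) (4,10)]
4. After y ≤ 15: [(7,10) (7,15) (13/2,15) (4,180/13) (4,10)]
5. Canonical ring: [(4,10) (7,10) (7,15) (13/2,15) (4,180/13)]

Clipped polygon: [(4,10) (7,10) (7,15) (13/2,15) (4,180/13)]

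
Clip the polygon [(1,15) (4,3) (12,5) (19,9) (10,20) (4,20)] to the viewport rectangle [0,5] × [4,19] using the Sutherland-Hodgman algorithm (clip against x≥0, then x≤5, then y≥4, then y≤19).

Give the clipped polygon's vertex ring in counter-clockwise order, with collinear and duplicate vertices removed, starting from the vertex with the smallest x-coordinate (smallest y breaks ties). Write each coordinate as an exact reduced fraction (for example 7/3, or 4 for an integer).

1. After x ≥ 0: [(1,15) (4,3) (12,5) (19,9) (10,20) (4,20)]
2. After x ≤ 5: [(1,15) (4,3) (5,13/4) (5,20) (4,20)]
3. After y ≥ 4: [(1,15) (15/4,4) (5,4) (5,20) (4,20)]
4. After y ≤ 19: [(17/5,19) (1,15) (15/4,4) (5,4) (5,19)]
5. Canonical ring: [(1,15) (15/4,4) (5,4) (5,19) (17/5,19)]

Clipped polygon: [(1,15) (15/4,4) (5,4) (5,19) (17/5,19)]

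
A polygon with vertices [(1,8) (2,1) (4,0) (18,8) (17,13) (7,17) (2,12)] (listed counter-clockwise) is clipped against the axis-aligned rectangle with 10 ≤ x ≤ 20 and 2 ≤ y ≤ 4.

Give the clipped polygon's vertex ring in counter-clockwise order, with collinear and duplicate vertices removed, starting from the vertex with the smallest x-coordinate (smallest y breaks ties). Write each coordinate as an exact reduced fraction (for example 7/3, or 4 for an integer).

1. After x ≥ 10: [(10,24/7) (18,8) (17,13) (10,79/5)]
2. After x ≤ 20: [(10,24/7) (18,8) (17,13) (10,79/5)]
3. After y ≥ 2: [(10,24/7) (18,8) (17,13) (10,79/5)]
4. After y ≤ 4: [(10,4) (10,24/7) (11,4)]
5. Canonical ring: [(10,24/7) (11,4) (10,4)]

Clipped polygon: [(10,24/7) (11,4) (10,4)]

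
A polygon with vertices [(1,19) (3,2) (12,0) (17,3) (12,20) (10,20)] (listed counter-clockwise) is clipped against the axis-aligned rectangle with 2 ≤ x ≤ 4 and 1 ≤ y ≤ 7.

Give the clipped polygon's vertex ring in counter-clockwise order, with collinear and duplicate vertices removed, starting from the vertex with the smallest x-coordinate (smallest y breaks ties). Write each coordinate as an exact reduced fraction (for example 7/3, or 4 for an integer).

Clipped polygon: [(41/17,7) (3,2) (4,16/9) (4,7)]

1. After x ≥ 2: [(2,172/9) (2,21/2) (3,2) (12,0) (17,3) (12,20) (10,20)]
2. After x ≤ 4: [(4,58/3) (2,172/9) (2,21/2) (3,2) (4,16/9)]
3. After y ≥ 1: [(4,58/3) (2,172/9) (2,21/2) (3,2) (4,16/9)]
4. After y ≤ 7: [(4,7) (41/17,7) (3,2) (4,16/9)]
5. Canonical ring: [(41/17,7) (3,2) (4,16/9) (4,7)]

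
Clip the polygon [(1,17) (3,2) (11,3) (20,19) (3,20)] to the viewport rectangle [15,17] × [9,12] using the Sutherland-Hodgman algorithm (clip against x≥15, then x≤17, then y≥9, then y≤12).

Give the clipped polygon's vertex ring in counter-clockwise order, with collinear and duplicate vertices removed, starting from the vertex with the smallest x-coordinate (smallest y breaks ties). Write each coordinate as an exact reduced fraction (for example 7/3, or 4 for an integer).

1. After x ≥ 15: [(15,91/9) (20,19) (15,328/17)]
2. After x ≤ 17: [(15,91/9) (17,41/3) (17,326/17) (15,328/17)]
3. After y ≥ 9: [(15,91/9) (17,41/3) (17,326/17) (15,328/17)]
4. After y ≤ 12: [(15,12) (15,91/9) (257/16,12)]
5. Canonical ring: [(15,91/9) (257/16,12) (15,12)]

Clipped polygon: [(15,91/9) (257/16,12) (15,12)]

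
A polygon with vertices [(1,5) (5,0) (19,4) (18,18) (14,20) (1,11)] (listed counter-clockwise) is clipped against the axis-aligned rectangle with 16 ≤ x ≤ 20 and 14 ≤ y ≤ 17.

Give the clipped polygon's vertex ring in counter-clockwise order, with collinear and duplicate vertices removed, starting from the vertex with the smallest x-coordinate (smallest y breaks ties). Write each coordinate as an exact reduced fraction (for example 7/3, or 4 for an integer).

1. After x ≥ 16: [(16,22/7) (19,4) (18,18) (16,19)]
2. After x ≤ 20: [(16,22/7) (19,4) (18,18) (16,19)]
3. After y ≥ 14: [(16,14) (128/7,14) (18,18) (16,19)]
4. After y ≤ 17: [(16,17) (16,14) (128/7,14) (253/14,17)]
5. Canonical ring: [(16,14) (128/7,14) (253/14,17) (16,17)]

Clipped polygon: [(16,14) (128/7,14) (253/14,17) (16,17)]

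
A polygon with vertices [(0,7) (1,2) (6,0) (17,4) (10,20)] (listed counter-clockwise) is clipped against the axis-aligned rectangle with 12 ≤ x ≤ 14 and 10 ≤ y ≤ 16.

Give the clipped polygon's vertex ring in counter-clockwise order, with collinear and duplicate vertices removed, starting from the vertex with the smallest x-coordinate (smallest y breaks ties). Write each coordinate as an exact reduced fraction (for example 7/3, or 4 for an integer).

1. After x ≥ 12: [(12,24/11) (17,4) (12,108/7)]
2. After x ≤ 14: [(12,24/11) (14,32/11) (14,76/7) (12,108/7)]
3. After y ≥ 10: [(12,10) (14,10) (14,76/7) (12,108/7)]
4. After y ≤ 16: [(12,10) (14,10) (14,76/7) (12,108/7)]
5. Canonical ring: [(12,10) (14,10) (14,76/7) (12,108/7)]

Clipped polygon: [(12,10) (14,10) (14,76/7) (12,108/7)]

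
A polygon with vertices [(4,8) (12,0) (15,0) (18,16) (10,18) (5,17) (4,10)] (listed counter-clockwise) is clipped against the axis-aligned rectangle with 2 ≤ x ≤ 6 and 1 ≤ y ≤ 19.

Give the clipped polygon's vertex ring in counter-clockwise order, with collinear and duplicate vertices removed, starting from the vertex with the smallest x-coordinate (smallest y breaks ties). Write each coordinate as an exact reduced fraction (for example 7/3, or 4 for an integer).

Clipped polygon: [(4,8) (6,6) (6,86/5) (5,17) (4,10)]

1. After x ≥ 2: [(4,8) (12,0) (15,0) (18,16) (10,18) (5,17) (4,10)]
2. After x ≤ 6: [(4,8) (6,6) (6,86/5) (5,17) (4,10)]
3. After y ≥ 1: [(4,8) (6,6) (6,86/5) (5,17) (4,10)]
4. After y ≤ 19: [(4,8) (6,6) (6,86/5) (5,17) (4,10)]
5. Canonical ring: [(4,8) (6,6) (6,86/5) (5,17) (4,10)]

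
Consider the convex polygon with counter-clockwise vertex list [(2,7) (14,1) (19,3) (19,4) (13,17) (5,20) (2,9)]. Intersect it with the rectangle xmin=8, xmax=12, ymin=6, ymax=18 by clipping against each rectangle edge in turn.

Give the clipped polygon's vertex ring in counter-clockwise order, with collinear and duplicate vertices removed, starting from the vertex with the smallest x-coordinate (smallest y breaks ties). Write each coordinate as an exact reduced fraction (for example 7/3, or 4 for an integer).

1. After x ≥ 8: [(8,4) (14,1) (19,3) (19,4) (13,17) (8,151/8)]
2. After x ≤ 12: [(8,4) (12,2) (12,139/8) (8,151/8)]
3. After y ≥ 6: [(8,6) (12,6) (12,139/8) (8,151/8)]
4. After y ≤ 18: [(8,18) (8,6) (12,6) (12,139/8) (31/3,18)]
5. Canonical ring: [(8,6) (12,6) (12,139/8) (31/3,18) (8,18)]

Clipped polygon: [(8,6) (12,6) (12,139/8) (31/3,18) (8,18)]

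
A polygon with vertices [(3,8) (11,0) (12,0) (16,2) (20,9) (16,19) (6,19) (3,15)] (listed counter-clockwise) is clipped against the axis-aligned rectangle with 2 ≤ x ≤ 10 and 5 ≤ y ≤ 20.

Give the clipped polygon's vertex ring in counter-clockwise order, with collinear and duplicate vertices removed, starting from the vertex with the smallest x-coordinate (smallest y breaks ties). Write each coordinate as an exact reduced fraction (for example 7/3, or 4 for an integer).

Clipped polygon: [(3,8) (6,5) (10,5) (10,19) (6,19) (3,15)]

1. After x ≥ 2: [(3,8) (11,0) (12,0) (16,2) (20,9) (16,19) (6,19) (3,15)]
2. After x ≤ 10: [(3,8) (10,1) (10,19) (6,19) (3,15)]
3. After y ≥ 5: [(3,8) (6,5) (10,5) (10,19) (6,19) (3,15)]
4. After y ≤ 20: [(3,8) (6,5) (10,5) (10,19) (6,19) (3,15)]
5. Canonical ring: [(3,8) (6,5) (10,5) (10,19) (6,19) (3,15)]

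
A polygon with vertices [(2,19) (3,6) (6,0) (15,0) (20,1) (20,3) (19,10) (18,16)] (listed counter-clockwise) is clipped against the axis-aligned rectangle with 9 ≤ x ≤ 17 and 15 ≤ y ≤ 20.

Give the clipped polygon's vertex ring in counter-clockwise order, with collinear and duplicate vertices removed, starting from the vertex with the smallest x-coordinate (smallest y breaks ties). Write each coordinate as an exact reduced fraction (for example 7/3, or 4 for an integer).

Clipped polygon: [(9,15) (17,15) (17,259/16) (9,283/16)]

1. After x ≥ 9: [(9,283/16) (9,0) (15,0) (20,1) (20,3) (19,10) (18,16)]
2. After x ≤ 17: [(17,259/16) (9,283/16) (9,0) (15,0) (17,2/5)]
3. After y ≥ 15: [(17,15) (17,259/16) (9,283/16) (9,15)]
4. After y ≤ 20: [(17,15) (17,259/16) (9,283/16) (9,15)]
5. Canonical ring: [(9,15) (17,15) (17,259/16) (9,283/16)]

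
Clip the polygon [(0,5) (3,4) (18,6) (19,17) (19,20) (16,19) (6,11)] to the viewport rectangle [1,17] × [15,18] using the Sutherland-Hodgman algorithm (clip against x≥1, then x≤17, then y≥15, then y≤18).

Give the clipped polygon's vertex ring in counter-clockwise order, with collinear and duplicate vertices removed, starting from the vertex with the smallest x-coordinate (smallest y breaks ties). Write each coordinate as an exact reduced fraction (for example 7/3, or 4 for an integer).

Clipped polygon: [(11,15) (17,15) (17,18) (59/4,18)]

1. After x ≥ 1: [(1,6) (1,14/3) (3,4) (18,6) (19,17) (19,20) (16,19) (6,11)]
2. After x ≤ 17: [(1,6) (1,14/3) (3,4) (17,88/15) (17,58/3) (16,19) (6,11)]
3. After y ≥ 15: [(17,15) (17,58/3) (16,19) (11,15)]
4. After y ≤ 18: [(17,15) (17,18) (59/4,18) (11,15)]
5. Canonical ring: [(11,15) (17,15) (17,18) (59/4,18)]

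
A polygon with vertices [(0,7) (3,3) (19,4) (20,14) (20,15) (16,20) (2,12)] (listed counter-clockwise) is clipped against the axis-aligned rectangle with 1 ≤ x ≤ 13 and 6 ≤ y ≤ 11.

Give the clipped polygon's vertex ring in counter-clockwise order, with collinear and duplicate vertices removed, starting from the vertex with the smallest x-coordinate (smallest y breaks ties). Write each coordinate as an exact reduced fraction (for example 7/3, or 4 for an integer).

1. After x ≥ 1: [(1,19/2) (1,17/3) (3,3) (19,4) (20,14) (20,15) (16,20) (2,12)]
2. After x ≤ 13: [(1,19/2) (1,17/3) (3,3) (13,29/8) (13,128/7) (2,12)]
3. After y ≥ 6: [(1,19/2) (1,6) (13,6) (13,128/7) (2,12)]
4. After y ≤ 11: [(8/5,11) (1,19/2) (1,6) (13,6) (13,11)]
5. Canonical ring: [(1,6) (13,6) (13,11) (8/5,11) (1,19/2)]

Clipped polygon: [(1,6) (13,6) (13,11) (8/5,11) (1,19/2)]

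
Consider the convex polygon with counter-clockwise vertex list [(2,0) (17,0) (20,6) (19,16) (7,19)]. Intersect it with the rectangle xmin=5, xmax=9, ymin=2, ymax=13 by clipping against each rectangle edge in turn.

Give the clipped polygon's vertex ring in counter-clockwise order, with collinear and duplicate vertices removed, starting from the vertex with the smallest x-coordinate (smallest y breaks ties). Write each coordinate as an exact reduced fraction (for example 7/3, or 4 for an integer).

Clipped polygon: [(5,2) (9,2) (9,13) (103/19,13) (5,57/5)]

1. After x ≥ 5: [(5,57/5) (5,0) (17,0) (20,6) (19,16) (7,19)]
2. After x ≤ 9: [(5,57/5) (5,0) (9,0) (9,37/2) (7,19)]
3. After y ≥ 2: [(5,57/5) (5,2) (9,2) (9,37/2) (7,19)]
4. After y ≤ 13: [(103/19,13) (5,57/5) (5,2) (9,2) (9,13)]
5. Canonical ring: [(5,2) (9,2) (9,13) (103/19,13) (5,57/5)]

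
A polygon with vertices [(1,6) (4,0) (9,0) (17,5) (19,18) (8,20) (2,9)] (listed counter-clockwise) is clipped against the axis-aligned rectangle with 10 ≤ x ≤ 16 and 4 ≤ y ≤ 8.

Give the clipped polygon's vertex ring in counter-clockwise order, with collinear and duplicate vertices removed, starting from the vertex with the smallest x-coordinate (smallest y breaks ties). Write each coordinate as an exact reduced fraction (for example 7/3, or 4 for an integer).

1. After x ≥ 10: [(10,5/8) (17,5) (19,18) (10,216/11)]
2. After x ≤ 16: [(10,5/8) (16,35/8) (16,204/11) (10,216/11)]
3. After y ≥ 4: [(10,4) (77/5,4) (16,35/8) (16,204/11) (10,216/11)]
4. After y ≤ 8: [(10,8) (10,4) (77/5,4) (16,35/8) (16,8)]
5. Canonical ring: [(10,4) (77/5,4) (16,35/8) (16,8) (10,8)]

Clipped polygon: [(10,4) (77/5,4) (16,35/8) (16,8) (10,8)]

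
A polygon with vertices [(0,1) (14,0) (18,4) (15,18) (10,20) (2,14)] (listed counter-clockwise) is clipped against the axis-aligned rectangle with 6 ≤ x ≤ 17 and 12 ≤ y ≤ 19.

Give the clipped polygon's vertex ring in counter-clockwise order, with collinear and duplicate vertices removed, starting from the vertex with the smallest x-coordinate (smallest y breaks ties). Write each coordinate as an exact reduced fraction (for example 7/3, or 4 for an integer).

Clipped polygon: [(6,12) (114/7,12) (15,18) (25/2,19) (26/3,19) (6,17)]

1. After x ≥ 6: [(6,4/7) (14,0) (18,4) (15,18) (10,20) (6,17)]
2. After x ≤ 17: [(6,4/7) (14,0) (17,3) (17,26/3) (15,18) (10,20) (6,17)]
3. After y ≥ 12: [(6,12) (114/7,12) (15,18) (10,20) (6,17)]
4. After y ≤ 19: [(6,12) (114/7,12) (15,18) (25/2,19) (26/3,19) (6,17)]
5. Canonical ring: [(6,12) (114/7,12) (15,18) (25/2,19) (26/3,19) (6,17)]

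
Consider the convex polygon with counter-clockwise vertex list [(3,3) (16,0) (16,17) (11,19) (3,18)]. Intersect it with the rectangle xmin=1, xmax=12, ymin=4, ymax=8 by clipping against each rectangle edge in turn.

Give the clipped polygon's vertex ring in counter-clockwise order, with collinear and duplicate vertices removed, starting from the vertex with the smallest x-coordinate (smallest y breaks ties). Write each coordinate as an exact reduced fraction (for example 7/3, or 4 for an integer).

1. After x ≥ 1: [(3,3) (16,0) (16,17) (11,19) (3,18)]
2. After x ≤ 12: [(3,3) (12,12/13) (12,93/5) (11,19) (3,18)]
3. After y ≥ 4: [(3,4) (12,4) (12,93/5) (11,19) (3,18)]
4. After y ≤ 8: [(3,8) (3,4) (12,4) (12,8)]
5. Canonical ring: [(3,4) (12,4) (12,8) (3,8)]

Clipped polygon: [(3,4) (12,4) (12,8) (3,8)]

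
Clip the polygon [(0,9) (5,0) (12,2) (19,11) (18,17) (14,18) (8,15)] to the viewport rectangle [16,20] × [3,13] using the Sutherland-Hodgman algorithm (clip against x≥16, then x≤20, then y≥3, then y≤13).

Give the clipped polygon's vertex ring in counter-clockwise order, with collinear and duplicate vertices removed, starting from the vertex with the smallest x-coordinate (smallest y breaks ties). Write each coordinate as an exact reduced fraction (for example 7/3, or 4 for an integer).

Clipped polygon: [(16,50/7) (19,11) (56/3,13) (16,13)]

1. After x ≥ 16: [(16,50/7) (19,11) (18,17) (16,35/2)]
2. After x ≤ 20: [(16,50/7) (19,11) (18,17) (16,35/2)]
3. After y ≥ 3: [(16,50/7) (19,11) (18,17) (16,35/2)]
4. After y ≤ 13: [(16,13) (16,50/7) (19,11) (56/3,13)]
5. Canonical ring: [(16,50/7) (19,11) (56/3,13) (16,13)]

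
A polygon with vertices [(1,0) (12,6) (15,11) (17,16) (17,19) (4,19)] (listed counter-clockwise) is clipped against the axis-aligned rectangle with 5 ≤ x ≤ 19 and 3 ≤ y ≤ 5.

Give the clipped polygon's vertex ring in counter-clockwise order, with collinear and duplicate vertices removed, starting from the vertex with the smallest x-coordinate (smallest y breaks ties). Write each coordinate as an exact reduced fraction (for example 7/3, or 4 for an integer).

1. After x ≥ 5: [(5,24/11) (12,6) (15,11) (17,16) (17,19) (5,19)]
2. After x ≤ 19: [(5,24/11) (12,6) (15,11) (17,16) (17,19) (5,19)]
3. After y ≥ 3: [(5,3) (13/2,3) (12,6) (15,11) (17,16) (17,19) (5,19)]
4. After y ≤ 5: [(5,5) (5,3) (13/2,3) (61/6,5)]
5. Canonical ring: [(5,3) (13/2,3) (61/6,5) (5,5)]

Clipped polygon: [(5,3) (13/2,3) (61/6,5) (5,5)]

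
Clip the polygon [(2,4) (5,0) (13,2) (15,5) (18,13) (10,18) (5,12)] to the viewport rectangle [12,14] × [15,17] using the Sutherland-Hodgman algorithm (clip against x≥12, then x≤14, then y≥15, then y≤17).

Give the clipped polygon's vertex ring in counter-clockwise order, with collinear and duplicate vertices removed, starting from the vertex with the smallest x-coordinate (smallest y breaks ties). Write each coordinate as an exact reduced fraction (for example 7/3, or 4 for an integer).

Clipped polygon: [(12,15) (14,15) (14,31/2) (12,67/4)]

1. After x ≥ 12: [(12,7/4) (13,2) (15,5) (18,13) (12,67/4)]
2. After x ≤ 14: [(12,7/4) (13,2) (14,7/2) (14,31/2) (12,67/4)]
3. After y ≥ 15: [(12,15) (14,15) (14,31/2) (12,67/4)]
4. After y ≤ 17: [(12,15) (14,15) (14,31/2) (12,67/4)]
5. Canonical ring: [(12,15) (14,15) (14,31/2) (12,67/4)]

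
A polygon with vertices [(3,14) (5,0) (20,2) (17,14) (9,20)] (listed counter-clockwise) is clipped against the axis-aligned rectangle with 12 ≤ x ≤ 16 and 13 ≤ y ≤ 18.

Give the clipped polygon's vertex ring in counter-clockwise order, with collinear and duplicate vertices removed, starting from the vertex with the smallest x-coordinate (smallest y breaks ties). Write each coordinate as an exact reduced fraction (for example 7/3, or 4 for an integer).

Clipped polygon: [(12,13) (16,13) (16,59/4) (12,71/4)]

1. After x ≥ 12: [(12,14/15) (20,2) (17,14) (12,71/4)]
2. After x ≤ 16: [(12,14/15) (16,22/15) (16,59/4) (12,71/4)]
3. After y ≥ 13: [(12,13) (16,13) (16,59/4) (12,71/4)]
4. After y ≤ 18: [(12,13) (16,13) (16,59/4) (12,71/4)]
5. Canonical ring: [(12,13) (16,13) (16,59/4) (12,71/4)]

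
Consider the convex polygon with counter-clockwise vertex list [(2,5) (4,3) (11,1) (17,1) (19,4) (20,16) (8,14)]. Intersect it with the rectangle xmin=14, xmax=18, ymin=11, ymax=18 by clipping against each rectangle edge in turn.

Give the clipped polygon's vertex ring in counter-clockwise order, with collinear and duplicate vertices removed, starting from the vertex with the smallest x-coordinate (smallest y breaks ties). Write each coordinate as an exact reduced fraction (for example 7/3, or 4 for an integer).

1. After x ≥ 14: [(14,1) (17,1) (19,4) (20,16) (14,15)]
2. After x ≤ 18: [(14,1) (17,1) (18,5/2) (18,47/3) (14,15)]
3. After y ≥ 11: [(14,11) (18,11) (18,47/3) (14,15)]
4. After y ≤ 18: [(14,11) (18,11) (18,47/3) (14,15)]
5. Canonical ring: [(14,11) (18,11) (18,47/3) (14,15)]

Clipped polygon: [(14,11) (18,11) (18,47/3) (14,15)]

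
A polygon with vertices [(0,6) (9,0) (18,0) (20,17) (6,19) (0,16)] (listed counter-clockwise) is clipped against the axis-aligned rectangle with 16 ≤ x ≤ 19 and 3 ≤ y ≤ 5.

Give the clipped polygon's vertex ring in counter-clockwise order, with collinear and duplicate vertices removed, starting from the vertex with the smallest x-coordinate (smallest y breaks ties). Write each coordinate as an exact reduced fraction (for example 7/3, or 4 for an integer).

1. After x ≥ 16: [(16,0) (18,0) (20,17) (16,123/7)]
2. After x ≤ 19: [(16,0) (18,0) (19,17/2) (19,120/7) (16,123/7)]
3. After y ≥ 3: [(16,3) (312/17,3) (19,17/2) (19,120/7) (16,123/7)]
4. After y ≤ 5: [(16,5) (16,3) (312/17,3) (316/17,5)]
5. Canonical ring: [(16,3) (312/17,3) (316/17,5) (16,5)]

Clipped polygon: [(16,3) (312/17,3) (316/17,5) (16,5)]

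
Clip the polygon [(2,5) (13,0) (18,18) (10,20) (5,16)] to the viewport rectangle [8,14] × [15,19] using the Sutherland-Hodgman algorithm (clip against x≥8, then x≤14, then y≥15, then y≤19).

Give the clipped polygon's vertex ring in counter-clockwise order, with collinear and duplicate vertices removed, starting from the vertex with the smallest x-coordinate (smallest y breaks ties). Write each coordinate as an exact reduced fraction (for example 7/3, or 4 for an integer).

Clipped polygon: [(8,15) (14,15) (14,19) (35/4,19) (8,92/5)]

1. After x ≥ 8: [(8,25/11) (13,0) (18,18) (10,20) (8,92/5)]
2. After x ≤ 14: [(8,25/11) (13,0) (14,18/5) (14,19) (10,20) (8,92/5)]
3. After y ≥ 15: [(8,15) (14,15) (14,19) (10,20) (8,92/5)]
4. After y ≤ 19: [(8,15) (14,15) (14,19) (14,19) (35/4,19) (8,92/5)]
5. Canonical ring: [(8,15) (14,15) (14,19) (35/4,19) (8,92/5)]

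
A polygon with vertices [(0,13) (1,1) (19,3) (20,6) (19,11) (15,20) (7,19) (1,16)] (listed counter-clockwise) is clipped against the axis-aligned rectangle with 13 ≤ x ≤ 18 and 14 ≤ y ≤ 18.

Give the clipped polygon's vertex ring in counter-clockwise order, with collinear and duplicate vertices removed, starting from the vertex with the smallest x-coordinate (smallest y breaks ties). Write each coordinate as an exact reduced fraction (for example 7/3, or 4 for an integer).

Clipped polygon: [(13,14) (53/3,14) (143/9,18) (13,18)]

1. After x ≥ 13: [(13,7/3) (19,3) (20,6) (19,11) (15,20) (13,79/4)]
2. After x ≤ 18: [(13,7/3) (18,26/9) (18,53/4) (15,20) (13,79/4)]
3. After y ≥ 14: [(13,14) (53/3,14) (15,20) (13,79/4)]
4. After y ≤ 18: [(13,18) (13,14) (53/3,14) (143/9,18)]
5. Canonical ring: [(13,14) (53/3,14) (143/9,18) (13,18)]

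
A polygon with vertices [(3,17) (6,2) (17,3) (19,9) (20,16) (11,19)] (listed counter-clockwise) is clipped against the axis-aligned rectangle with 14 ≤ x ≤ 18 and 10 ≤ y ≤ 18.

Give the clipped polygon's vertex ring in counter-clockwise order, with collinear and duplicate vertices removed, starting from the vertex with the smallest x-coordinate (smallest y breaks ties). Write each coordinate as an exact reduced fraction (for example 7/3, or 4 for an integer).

Clipped polygon: [(14,10) (18,10) (18,50/3) (14,18)]

1. After x ≥ 14: [(14,30/11) (17,3) (19,9) (20,16) (14,18)]
2. After x ≤ 18: [(14,30/11) (17,3) (18,6) (18,50/3) (14,18)]
3. After y ≥ 10: [(14,10) (18,10) (18,50/3) (14,18)]
4. After y ≤ 18: [(14,10) (18,10) (18,50/3) (14,18)]
5. Canonical ring: [(14,10) (18,10) (18,50/3) (14,18)]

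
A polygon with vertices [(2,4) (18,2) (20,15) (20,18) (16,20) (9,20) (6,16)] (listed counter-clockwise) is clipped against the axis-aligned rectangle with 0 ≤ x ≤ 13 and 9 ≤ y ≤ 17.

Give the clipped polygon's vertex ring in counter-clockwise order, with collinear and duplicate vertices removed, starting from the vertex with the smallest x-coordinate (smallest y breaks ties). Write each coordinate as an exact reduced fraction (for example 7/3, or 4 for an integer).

1. After x ≥ 0: [(2,4) (18,2) (20,15) (20,18) (16,20) (9,20) (6,16)]
2. After x ≤ 13: [(2,4) (13,21/8) (13,20) (9,20) (6,16)]
3. After y ≥ 9: [(11/3,9) (13,9) (13,20) (9,20) (6,16)]
4. After y ≤ 17: [(11/3,9) (13,9) (13,17) (27/4,17) (6,16)]
5. Canonical ring: [(11/3,9) (13,9) (13,17) (27/4,17) (6,16)]

Clipped polygon: [(11/3,9) (13,9) (13,17) (27/4,17) (6,16)]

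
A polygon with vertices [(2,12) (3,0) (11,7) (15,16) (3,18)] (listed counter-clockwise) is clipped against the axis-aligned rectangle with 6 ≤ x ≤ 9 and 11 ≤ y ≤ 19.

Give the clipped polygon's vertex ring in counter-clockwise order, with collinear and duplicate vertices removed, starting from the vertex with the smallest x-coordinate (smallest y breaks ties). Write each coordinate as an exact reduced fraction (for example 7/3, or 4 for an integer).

1. After x ≥ 6: [(6,21/8) (11,7) (15,16) (6,35/2)]
2. After x ≤ 9: [(6,21/8) (9,21/4) (9,17) (6,35/2)]
3. After y ≥ 11: [(6,11) (9,11) (9,17) (6,35/2)]
4. After y ≤ 19: [(6,11) (9,11) (9,17) (6,35/2)]
5. Canonical ring: [(6,11) (9,11) (9,17) (6,35/2)]

Clipped polygon: [(6,11) (9,11) (9,17) (6,35/2)]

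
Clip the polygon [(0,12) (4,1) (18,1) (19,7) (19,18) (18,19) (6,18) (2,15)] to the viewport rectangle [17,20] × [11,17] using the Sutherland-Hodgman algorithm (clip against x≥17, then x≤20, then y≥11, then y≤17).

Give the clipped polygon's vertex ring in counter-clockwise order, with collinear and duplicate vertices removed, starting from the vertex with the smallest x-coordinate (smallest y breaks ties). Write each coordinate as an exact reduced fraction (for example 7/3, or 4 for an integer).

1. After x ≥ 17: [(17,1) (18,1) (19,7) (19,18) (18,19) (17,227/12)]
2. After x ≤ 20: [(17,1) (18,1) (19,7) (19,18) (18,19) (17,227/12)]
3. After y ≥ 11: [(17,11) (19,11) (19,18) (18,19) (17,227/12)]
4. After y ≤ 17: [(17,17) (17,11) (19,11) (19,17)]
5. Canonical ring: [(17,11) (19,11) (19,17) (17,17)]

Clipped polygon: [(17,11) (19,11) (19,17) (17,17)]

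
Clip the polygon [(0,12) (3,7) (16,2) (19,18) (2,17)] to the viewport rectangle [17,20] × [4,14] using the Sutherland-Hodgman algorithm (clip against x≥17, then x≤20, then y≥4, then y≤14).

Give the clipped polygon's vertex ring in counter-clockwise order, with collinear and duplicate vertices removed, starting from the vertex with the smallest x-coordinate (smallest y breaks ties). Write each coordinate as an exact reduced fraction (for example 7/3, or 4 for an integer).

Clipped polygon: [(17,22/3) (73/4,14) (17,14)]

1. After x ≥ 17: [(17,22/3) (19,18) (17,304/17)]
2. After x ≤ 20: [(17,22/3) (19,18) (17,304/17)]
3. After y ≥ 4: [(17,22/3) (19,18) (17,304/17)]
4. After y ≤ 14: [(17,14) (17,22/3) (73/4,14)]
5. Canonical ring: [(17,22/3) (73/4,14) (17,14)]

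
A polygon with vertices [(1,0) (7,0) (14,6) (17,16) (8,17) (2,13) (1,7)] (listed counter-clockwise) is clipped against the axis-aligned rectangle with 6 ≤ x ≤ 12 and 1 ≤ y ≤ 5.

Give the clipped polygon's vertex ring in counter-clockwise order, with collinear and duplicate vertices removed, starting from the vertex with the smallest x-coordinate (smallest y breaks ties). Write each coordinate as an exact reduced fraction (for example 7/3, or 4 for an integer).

1. After x ≥ 6: [(6,0) (7,0) (14,6) (17,16) (8,17) (6,47/3)]
2. After x ≤ 12: [(6,0) (7,0) (12,30/7) (12,149/9) (8,17) (6,47/3)]
3. After y ≥ 1: [(6,1) (49/6,1) (12,30/7) (12,149/9) (8,17) (6,47/3)]
4. After y ≤ 5: [(6,5) (6,1) (49/6,1) (12,30/7) (12,5)]
5. Canonical ring: [(6,1) (49/6,1) (12,30/7) (12,5) (6,5)]

Clipped polygon: [(6,1) (49/6,1) (12,30/7) (12,5) (6,5)]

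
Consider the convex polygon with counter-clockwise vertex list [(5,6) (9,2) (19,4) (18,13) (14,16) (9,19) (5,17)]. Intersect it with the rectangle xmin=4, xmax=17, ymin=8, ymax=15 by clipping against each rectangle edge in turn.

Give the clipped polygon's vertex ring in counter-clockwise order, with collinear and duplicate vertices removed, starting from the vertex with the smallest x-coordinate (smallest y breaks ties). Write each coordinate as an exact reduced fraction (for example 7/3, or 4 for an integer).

Clipped polygon: [(5,8) (17,8) (17,55/4) (46/3,15) (5,15)]

1. After x ≥ 4: [(5,6) (9,2) (19,4) (18,13) (14,16) (9,19) (5,17)]
2. After x ≤ 17: [(5,6) (9,2) (17,18/5) (17,55/4) (14,16) (9,19) (5,17)]
3. After y ≥ 8: [(5,8) (17,8) (17,55/4) (14,16) (9,19) (5,17)]
4. After y ≤ 15: [(5,15) (5,8) (17,8) (17,55/4) (46/3,15)]
5. Canonical ring: [(5,8) (17,8) (17,55/4) (46/3,15) (5,15)]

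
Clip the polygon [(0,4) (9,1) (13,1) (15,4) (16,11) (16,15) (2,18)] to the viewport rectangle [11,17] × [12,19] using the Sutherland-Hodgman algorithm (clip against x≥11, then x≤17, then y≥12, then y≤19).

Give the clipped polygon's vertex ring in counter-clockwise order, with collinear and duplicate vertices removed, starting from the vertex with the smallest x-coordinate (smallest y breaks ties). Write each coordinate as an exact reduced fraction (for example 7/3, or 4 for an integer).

1. After x ≥ 11: [(11,1) (13,1) (15,4) (16,11) (16,15) (11,225/14)]
2. After x ≤ 17: [(11,1) (13,1) (15,4) (16,11) (16,15) (11,225/14)]
3. After y ≥ 12: [(11,12) (16,12) (16,15) (11,225/14)]
4. After y ≤ 19: [(11,12) (16,12) (16,15) (11,225/14)]
5. Canonical ring: [(11,12) (16,12) (16,15) (11,225/14)]

Clipped polygon: [(11,12) (16,12) (16,15) (11,225/14)]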